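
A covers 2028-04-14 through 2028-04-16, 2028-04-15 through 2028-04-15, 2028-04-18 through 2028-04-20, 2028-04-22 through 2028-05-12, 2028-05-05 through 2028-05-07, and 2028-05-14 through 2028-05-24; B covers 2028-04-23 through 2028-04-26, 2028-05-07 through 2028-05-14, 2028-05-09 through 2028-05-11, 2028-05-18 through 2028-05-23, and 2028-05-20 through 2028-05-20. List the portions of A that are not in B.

2028-04-14 through 2028-04-16, 2028-04-18 through 2028-04-20, 2028-04-22 through 2028-04-22, 2028-04-27 through 2028-05-06, 2028-05-15 through 2028-05-17, 2028-05-24 through 2028-05-24

Merge the first list: 2028-04-14 through 2028-04-16, 2028-04-18 through 2028-04-20, 2028-04-22 through 2028-05-12, 2028-05-14 through 2028-05-24.
Merge the second list: 2028-04-23 through 2028-04-26, 2028-05-07 through 2028-05-14, 2028-05-18 through 2028-05-23.
2028-04-14 through 2028-04-16 is untouched.
2028-04-18 through 2028-04-20 is untouched.
2028-04-22 through 2028-05-12 with B removed leaves 2028-04-22 through 2028-04-22, 2028-04-27 through 2028-05-06.
2028-05-14 through 2028-05-24 with B removed leaves 2028-05-15 through 2028-05-17, 2028-05-24 through 2028-05-24.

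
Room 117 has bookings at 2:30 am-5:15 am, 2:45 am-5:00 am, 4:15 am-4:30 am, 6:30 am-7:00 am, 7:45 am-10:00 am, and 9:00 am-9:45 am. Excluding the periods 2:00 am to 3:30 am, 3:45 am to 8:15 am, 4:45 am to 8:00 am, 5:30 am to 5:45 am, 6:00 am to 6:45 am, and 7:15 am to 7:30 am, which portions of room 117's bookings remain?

A, merged: 2:30 am-5:15 am, 6:30 am-7:00 am, 7:45 am-10:00 am.
B, merged: 2:00 am-3:30 am, 3:45 am-8:15 am.
2:30 am-5:15 am minus B → 3:30 am-3:45 am.
6:30 am-7:00 am: fully covered by B → removed.
7:45 am-10:00 am minus B → 8:15 am-10:00 am.

3:30 am-3:45 am, 8:15 am-10:00 am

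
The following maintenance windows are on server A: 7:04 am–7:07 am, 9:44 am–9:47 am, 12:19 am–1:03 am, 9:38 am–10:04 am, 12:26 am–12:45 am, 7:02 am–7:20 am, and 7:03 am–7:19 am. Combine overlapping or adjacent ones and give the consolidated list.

12:19 am-1:03 am, 7:02 am-7:20 am, 9:38 am-10:04 am

Sort by start: 12:19 am-1:03 am, 12:26 am-12:45 am, 7:02 am-7:20 am, 7:03 am-7:19 am, 7:04 am-7:07 am, 9:38 am-10:04 am, 9:44 am-9:47 am.
12:26 am-12:45 am overlaps/touches 12:19 am-1:03 am → extend to 12:19 am-1:03 am.
7:02 am-7:20 am is disjoint → start new block.
7:03 am-7:19 am overlaps/touches 7:02 am-7:20 am → extend to 7:02 am-7:20 am.
7:04 am-7:07 am overlaps/touches 7:02 am-7:20 am → extend to 7:02 am-7:20 am.
9:38 am-10:04 am is disjoint → start new block.
9:44 am-9:47 am overlaps/touches 9:38 am-10:04 am → extend to 9:38 am-10:04 am.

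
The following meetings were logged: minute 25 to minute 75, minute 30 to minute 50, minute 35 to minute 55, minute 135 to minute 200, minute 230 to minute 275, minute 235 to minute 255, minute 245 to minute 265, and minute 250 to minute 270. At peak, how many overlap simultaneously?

4

At minute 250, 4 of the intervals are simultaneously active.
No point has more.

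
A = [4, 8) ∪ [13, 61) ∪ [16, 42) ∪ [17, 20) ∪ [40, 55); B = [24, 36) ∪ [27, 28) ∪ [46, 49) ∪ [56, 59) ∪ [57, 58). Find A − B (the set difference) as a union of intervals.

[4, 8) ∪ [13, 24) ∪ [36, 46) ∪ [49, 56) ∪ [59, 61)

First set merges to [4, 8), [13, 61).
Second set merges to [24, 36), [46, 49), [56, 59).
[4, 8): no B overlap → unchanged.
[13, 61) minus B → [13, 24), [36, 46), [49, 56), [59, 61).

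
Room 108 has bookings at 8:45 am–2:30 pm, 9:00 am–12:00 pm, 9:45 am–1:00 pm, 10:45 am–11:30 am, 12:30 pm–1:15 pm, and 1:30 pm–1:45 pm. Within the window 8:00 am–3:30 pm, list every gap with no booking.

After merging, the occupied span is 8:45 am–2:30 pm.
Uncovered inside 8:00 am–3:30 pm: 8:00 am–8:45 am, 2:30 pm–3:30 pm.

8:00 am–8:45 am, 2:30 pm–3:30 pm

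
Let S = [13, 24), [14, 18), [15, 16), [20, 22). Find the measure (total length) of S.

11

Merged: [13, 24).
Length: 11.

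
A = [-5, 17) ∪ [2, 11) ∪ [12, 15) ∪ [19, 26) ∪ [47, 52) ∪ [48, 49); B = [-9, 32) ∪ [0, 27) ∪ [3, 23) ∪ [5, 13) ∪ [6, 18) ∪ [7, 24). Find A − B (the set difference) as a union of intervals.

[47, 52)

Merge the first list: [-5, 17), [19, 26), [47, 52).
Merge the second list: [-9, 32).
[-5, 17) lies entirely inside B → drops out.
[19, 26) lies entirely inside B → drops out.
[47, 52) is untouched.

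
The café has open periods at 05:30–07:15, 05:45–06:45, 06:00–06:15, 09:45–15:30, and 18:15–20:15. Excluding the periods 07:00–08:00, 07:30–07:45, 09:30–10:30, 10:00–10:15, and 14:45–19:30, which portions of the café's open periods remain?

05:30–07:00, 10:30–14:45, 19:30–20:15

First set merges to 05:30–07:15, 09:45–15:30, 18:15–20:15.
Second set merges to 07:00–08:00, 09:30–10:30, 14:45–19:30.
05:30–07:15 with B removed leaves 05:30–07:00.
09:45–15:30 with B removed leaves 10:30–14:45.
18:15–20:15 with B removed leaves 19:30–20:15.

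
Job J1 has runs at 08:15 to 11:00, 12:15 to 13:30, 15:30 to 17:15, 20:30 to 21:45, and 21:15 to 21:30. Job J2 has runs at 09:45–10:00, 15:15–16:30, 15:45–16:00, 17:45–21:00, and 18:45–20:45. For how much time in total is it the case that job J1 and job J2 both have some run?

First set merges to 08:15-11:00, 12:15-13:30, 15:30-17:15, 20:30-21:45.
Second set merges to 09:45-10:00, 15:15-16:30, 17:45-21:00.
A ∩ B = 09:45-10:00, 15:30-16:30, 20:30-21:00.
Total: 15 min + 1 h + 30 min = 1 h 45 min.

1 h 45 min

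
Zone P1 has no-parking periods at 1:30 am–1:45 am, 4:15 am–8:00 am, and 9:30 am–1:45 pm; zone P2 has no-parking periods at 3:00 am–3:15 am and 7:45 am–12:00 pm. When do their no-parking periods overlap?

7:45 am-8:00 am, 9:30 am-12:00 pm

1:30 am-1:45 am: no overlap with the second set.
4:15 am-8:00 am meets the second set on 7:45 am-8:00 am.
9:30 am-1:45 pm meets the second set on 9:30 am-12:00 pm.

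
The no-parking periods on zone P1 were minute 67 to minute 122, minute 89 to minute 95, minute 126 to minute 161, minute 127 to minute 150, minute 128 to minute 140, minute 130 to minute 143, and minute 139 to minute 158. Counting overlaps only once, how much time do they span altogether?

Merged: minute 67 to minute 122, minute 126 to minute 161.
Lengths: 55 minutes + 35 minutes = 90 minutes.

90 minutes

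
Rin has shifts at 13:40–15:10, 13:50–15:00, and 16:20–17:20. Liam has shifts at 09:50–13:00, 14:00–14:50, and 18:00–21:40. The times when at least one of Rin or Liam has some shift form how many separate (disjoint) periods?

4

Merge the first list: 13:40-15:10, 16:20-17:20.
A ∪ B = 09:50-13:00, 13:40-15:10, 16:20-17:20, 18:00-21:40.
That is 4 disjoint pieces.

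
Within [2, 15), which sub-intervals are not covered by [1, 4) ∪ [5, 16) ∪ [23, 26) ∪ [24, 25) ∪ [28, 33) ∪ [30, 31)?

After merging, the occupied span is [1, 4), [5, 16), [23, 26), [28, 33).
Complement within [2, 15): [4, 5).

[4, 5)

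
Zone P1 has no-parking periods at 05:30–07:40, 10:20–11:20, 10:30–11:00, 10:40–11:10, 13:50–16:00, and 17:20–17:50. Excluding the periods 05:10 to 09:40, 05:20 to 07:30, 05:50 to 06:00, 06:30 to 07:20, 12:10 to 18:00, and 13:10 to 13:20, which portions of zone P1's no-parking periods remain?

10:20–11:20

First set merges to 05:30–07:40, 10:20–11:20, 13:50–16:00, 17:20–17:50.
Second set merges to 05:10–09:40, 12:10–18:00.
05:30–07:40: fully covered by B → removed.
10:20–11:20: no B overlap → unchanged.
13:50–16:00: fully covered by B → removed.
17:20–17:50: fully covered by B → removed.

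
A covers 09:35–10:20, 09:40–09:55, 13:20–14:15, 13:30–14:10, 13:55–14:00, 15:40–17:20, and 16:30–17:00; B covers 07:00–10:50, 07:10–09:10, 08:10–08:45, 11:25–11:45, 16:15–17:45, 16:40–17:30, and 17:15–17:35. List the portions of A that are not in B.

First set merges to 09:35–10:20, 13:20–14:15, 15:40–17:20.
Second set merges to 07:00–10:50, 11:25–11:45, 16:15–17:45.
09:35–10:20 lies entirely inside B → drops out.
13:20–14:15 is untouched.
15:40–17:20 with B removed leaves 15:40–16:15.

13:20–14:15, 15:40–16:15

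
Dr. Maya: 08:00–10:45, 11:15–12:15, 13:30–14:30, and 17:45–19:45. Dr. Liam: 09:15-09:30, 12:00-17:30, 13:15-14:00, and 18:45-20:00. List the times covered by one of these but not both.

Merge the second list: 09:15–09:30, 12:00–17:30, 18:45–20:00.
A but not B: 08:00–09:15, 09:30–10:45, 11:15–12:00, 17:45–18:45.
B but not A: 12:15–13:30, 14:30–17:30, 19:45–20:00.
Combining gives A △ B.

08:00–09:15, 09:30–10:45, 11:15–12:00, 12:15–13:30, 14:30–17:30, 17:45–18:45, 19:45–20:00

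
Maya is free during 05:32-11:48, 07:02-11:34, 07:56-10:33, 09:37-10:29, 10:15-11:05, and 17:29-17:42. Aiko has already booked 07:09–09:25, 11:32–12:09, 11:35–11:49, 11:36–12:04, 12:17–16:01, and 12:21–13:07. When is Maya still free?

A, merged: 05:32–11:48, 17:29–17:42.
B, merged: 07:09–09:25, 11:32–12:09, 12:17–16:01.
05:32–11:48 minus B → 05:32–07:09, 09:25–11:32.
17:29–17:42: no B overlap → unchanged.

05:32–07:09, 09:25–11:32, 17:29–17:42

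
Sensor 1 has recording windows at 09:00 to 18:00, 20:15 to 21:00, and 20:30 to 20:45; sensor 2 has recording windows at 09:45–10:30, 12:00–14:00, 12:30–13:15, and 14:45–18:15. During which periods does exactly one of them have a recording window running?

First set merges to 09:00–18:00, 20:15–21:00.
Second set merges to 09:45–10:30, 12:00–14:00, 14:45–18:15.
Only in the first: 09:00–09:45, 10:30–12:00, 14:00–14:45, 20:15–21:00.
Only in the second: 18:00–18:15.
Together these are the periods covered by exactly one.

09:00–09:45, 10:30–12:00, 14:00–14:45, 18:00–18:15, 20:15–21:00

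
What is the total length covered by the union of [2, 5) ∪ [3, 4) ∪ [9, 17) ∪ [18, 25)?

18

Merged: [2, 5), [9, 17), [18, 25).
Lengths: 3 + 8 + 7 = 18.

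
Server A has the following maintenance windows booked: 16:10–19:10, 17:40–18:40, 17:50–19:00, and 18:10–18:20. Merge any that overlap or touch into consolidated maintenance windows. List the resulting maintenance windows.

17:40–18:40 overlaps/touches 16:10–19:10 → extend to 16:10–19:10.
17:50–19:00 overlaps/touches 16:10–19:10 → extend to 16:10–19:10.
18:10–18:20 overlaps/touches 16:10–19:10 → extend to 16:10–19:10.

16:10–19:10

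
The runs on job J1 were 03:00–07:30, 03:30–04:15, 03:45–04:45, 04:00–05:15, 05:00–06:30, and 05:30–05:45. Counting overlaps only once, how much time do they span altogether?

4 h 30 min

Merged: 03:00–07:30.
Length: 4 h 30 min.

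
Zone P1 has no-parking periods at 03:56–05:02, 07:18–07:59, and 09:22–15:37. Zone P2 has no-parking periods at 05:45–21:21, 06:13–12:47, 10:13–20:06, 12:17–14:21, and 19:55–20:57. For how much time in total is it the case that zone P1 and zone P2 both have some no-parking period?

6 h 56 min

Second set merges to 05:45-21:21.
A ∩ B = 07:18-07:59, 09:22-15:37.
Total: 41 min + 6 h 15 min = 6 h 56 min.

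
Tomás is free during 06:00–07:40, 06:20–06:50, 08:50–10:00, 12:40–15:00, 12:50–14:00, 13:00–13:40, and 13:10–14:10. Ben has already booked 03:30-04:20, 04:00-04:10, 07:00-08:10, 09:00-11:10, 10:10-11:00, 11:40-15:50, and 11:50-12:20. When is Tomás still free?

06:00-07:00, 08:50-09:00

A, merged: 06:00-07:40, 08:50-10:00, 12:40-15:00.
B, merged: 03:30-04:20, 07:00-08:10, 09:00-11:10, 11:40-15:50.
06:00-07:40 with B removed leaves 06:00-07:00.
08:50-10:00 with B removed leaves 08:50-09:00.
12:40-15:00 lies entirely inside B → drops out.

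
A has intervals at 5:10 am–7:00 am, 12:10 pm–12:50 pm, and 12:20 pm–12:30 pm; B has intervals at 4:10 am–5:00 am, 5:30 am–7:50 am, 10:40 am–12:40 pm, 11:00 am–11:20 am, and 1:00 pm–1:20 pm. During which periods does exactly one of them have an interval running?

4:10 am–5:00 am, 5:10 am–5:30 am, 7:00 am–7:50 am, 10:40 am–12:10 pm, 12:40 pm–12:50 pm, 1:00 pm–1:20 pm

Merge the first list: 5:10 am–7:00 am, 12:10 pm–12:50 pm.
Merge the second list: 4:10 am–5:00 am, 5:30 am–7:50 am, 10:40 am–12:40 pm, 1:00 pm–1:20 pm.
A \ B = 5:10 am–5:30 am, 12:40 pm–12:50 pm.
B \ A = 4:10 am–5:00 am, 7:00 am–7:50 am, 10:40 am–12:10 pm, 1:00 pm–1:20 pm.
Union of the two gives the symmetric difference.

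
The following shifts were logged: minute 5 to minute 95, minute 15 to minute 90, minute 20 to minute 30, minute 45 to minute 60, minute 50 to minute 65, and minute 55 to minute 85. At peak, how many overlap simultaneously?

5

Walk the sorted start/end points keeping a running depth.
The depth first hits 5 at minute 55.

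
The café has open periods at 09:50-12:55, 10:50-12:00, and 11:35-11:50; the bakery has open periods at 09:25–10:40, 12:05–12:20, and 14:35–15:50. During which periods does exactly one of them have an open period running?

09:25-09:50, 10:40-12:05, 12:20-12:55, 14:35-15:50

First set merges to 09:50-12:55.
A \ B = 10:40-12:05, 12:20-12:55.
B \ A = 09:25-09:50, 14:35-15:50.
Union of the two gives the symmetric difference.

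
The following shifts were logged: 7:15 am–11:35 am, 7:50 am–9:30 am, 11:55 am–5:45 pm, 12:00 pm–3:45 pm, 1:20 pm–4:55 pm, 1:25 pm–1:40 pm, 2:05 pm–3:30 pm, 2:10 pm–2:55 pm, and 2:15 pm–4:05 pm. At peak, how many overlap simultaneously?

6

At 2:15 pm, 6 of the intervals are simultaneously active.
No point has more.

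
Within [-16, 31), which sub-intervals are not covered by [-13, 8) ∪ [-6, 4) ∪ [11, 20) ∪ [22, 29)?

[-16, -13) ∪ [8, 11) ∪ [20, 22) ∪ [29, 31)

The merged coverage is [-13, 8), [11, 20), [22, 29).
Uncovered inside [-16, 31): [-16, -13), [8, 11), [20, 22), [29, 31).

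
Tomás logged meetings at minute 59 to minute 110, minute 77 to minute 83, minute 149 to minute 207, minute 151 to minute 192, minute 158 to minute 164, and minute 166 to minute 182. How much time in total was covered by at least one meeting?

Merged: minute 59 to minute 110, minute 149 to minute 207.
Lengths: 51 minutes + 58 minutes = 109 minutes.

109 minutes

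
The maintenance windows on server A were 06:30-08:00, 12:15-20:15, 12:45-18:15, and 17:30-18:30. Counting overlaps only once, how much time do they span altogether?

Merged: 06:30-08:00, 12:15-20:15.
Lengths: 1 h 30 min + 8 h = 9 h 30 min.

9 h 30 min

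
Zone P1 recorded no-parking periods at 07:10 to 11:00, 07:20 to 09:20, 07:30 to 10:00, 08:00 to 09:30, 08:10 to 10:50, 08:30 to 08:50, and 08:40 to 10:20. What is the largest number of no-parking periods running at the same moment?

7

Sweep endpoints in order; track running count of active intervals.
Peak of 7 reached at 08:40.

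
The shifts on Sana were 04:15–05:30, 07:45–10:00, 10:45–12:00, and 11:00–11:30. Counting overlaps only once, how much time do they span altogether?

Merged: 04:15–05:30, 07:45–10:00, 10:45–12:00.
Lengths: 1 h 15 min + 2 h 15 min + 1 h 15 min = 4 h 45 min.

4 h 45 min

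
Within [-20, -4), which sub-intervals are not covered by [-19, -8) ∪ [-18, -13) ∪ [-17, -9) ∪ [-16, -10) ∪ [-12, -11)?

[-20, -19) ∪ [-8, -4)

Covered (merged): [-19, -8).
Uncovered inside [-20, -4): [-20, -19), [-8, -4).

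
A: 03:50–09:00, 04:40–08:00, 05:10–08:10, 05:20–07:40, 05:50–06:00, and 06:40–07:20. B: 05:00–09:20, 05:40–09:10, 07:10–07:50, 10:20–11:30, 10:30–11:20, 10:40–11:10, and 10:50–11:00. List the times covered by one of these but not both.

A, merged: 03:50-09:00.
B, merged: 05:00-09:20, 10:20-11:30.
A but not B: 03:50-05:00.
B but not A: 09:00-09:20, 10:20-11:30.
Combining gives A △ B.

03:50-05:00, 09:00-09:20, 10:20-11:30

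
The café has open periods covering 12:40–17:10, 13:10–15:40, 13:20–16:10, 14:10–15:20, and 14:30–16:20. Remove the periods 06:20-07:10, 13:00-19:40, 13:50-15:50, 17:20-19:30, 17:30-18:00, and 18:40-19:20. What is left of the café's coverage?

12:40-13:00

First set merges to 12:40-17:10.
Second set merges to 06:20-07:10, 13:00-19:40.
12:40-17:10 minus B → 12:40-13:00.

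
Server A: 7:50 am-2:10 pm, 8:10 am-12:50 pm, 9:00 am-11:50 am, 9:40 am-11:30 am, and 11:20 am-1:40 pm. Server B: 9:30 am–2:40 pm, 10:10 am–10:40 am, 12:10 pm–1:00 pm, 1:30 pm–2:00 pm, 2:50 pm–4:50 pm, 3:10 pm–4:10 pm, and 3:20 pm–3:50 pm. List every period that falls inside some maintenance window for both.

A, merged: 7:50 am–2:10 pm.
B, merged: 9:30 am–2:40 pm, 2:50 pm–4:50 pm.
7:50 am–2:10 pm overlaps B on 9:30 am–2:10 pm.

9:30 am–2:10 pm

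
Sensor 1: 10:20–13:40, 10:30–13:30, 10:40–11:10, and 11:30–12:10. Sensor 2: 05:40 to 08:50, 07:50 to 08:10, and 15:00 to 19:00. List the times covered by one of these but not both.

05:40–08:50, 10:20–13:40, 15:00–19:00

A, merged: 10:20–13:40.
B, merged: 05:40–08:50, 15:00–19:00.
Only in the first: 10:20–13:40.
Only in the second: 05:40–08:50, 15:00–19:00.
Together these are the periods covered by exactly one.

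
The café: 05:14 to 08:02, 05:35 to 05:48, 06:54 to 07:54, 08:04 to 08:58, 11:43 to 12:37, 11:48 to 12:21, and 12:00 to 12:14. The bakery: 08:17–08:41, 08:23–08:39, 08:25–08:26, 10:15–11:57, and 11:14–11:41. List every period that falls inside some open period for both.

First set merges to 05:14–08:02, 08:04–08:58, 11:43–12:37.
Second set merges to 08:17–08:41, 10:15–11:57.
05:14–08:02 meets no B interval.
08:04–08:58 ∩ B → 08:17–08:41.
11:43–12:37 ∩ B → 11:43–11:57.

08:17–08:41, 11:43–11:57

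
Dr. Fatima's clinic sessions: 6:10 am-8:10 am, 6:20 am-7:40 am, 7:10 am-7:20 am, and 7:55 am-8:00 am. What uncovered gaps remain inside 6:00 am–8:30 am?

6:00 am–6:10 am, 8:10 am–8:30 am

After merging, the occupied span is 6:10 am–8:10 am.
Uncovered inside 6:00 am–8:30 am: 6:00 am–6:10 am, 8:10 am–8:30 am.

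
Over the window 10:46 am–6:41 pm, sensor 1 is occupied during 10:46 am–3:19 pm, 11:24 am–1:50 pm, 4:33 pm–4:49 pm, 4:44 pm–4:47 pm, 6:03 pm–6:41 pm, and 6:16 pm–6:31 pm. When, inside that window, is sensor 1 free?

The merged coverage is 10:46 am–3:19 pm, 4:33 pm–4:49 pm, 6:03 pm–6:41 pm.
Gaps within 10:46 am–6:41 pm: 3:19 pm–4:33 pm, 4:49 pm–6:03 pm.

3:19 pm–4:33 pm, 4:49 pm–6:03 pm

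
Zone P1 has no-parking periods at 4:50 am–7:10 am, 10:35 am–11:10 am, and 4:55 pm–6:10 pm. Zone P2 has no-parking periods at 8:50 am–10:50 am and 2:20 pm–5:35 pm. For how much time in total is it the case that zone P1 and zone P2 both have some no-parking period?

A ∩ B = 10:35 am–10:50 am, 4:55 pm–5:35 pm.
Total: 15 min + 40 min = 55 min.

55 min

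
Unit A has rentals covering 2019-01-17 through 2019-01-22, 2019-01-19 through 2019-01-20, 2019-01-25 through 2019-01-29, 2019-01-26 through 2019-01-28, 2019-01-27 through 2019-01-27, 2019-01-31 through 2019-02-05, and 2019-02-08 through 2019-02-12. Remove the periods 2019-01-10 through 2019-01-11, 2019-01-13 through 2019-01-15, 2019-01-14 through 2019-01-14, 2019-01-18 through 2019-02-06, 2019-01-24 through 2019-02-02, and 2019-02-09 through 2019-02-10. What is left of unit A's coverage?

A, merged: 2019-01-17 through 2019-01-22, 2019-01-25 through 2019-01-29, 2019-01-31 through 2019-02-05, 2019-02-08 through 2019-02-12.
B, merged: 2019-01-10 through 2019-01-11, 2019-01-13 through 2019-01-15, 2019-01-18 through 2019-02-06, 2019-02-09 through 2019-02-10.
2019-01-17 through 2019-01-22 \ B = 2019-01-17 through 2019-01-17.
2019-01-25 through 2019-01-29: entirely removed.
2019-01-31 through 2019-02-05: entirely removed.
2019-02-08 through 2019-02-12 \ B = 2019-02-08 through 2019-02-08, 2019-02-11 through 2019-02-12.

2019-01-17 through 2019-01-17, 2019-02-08 through 2019-02-08, 2019-02-11 through 2019-02-12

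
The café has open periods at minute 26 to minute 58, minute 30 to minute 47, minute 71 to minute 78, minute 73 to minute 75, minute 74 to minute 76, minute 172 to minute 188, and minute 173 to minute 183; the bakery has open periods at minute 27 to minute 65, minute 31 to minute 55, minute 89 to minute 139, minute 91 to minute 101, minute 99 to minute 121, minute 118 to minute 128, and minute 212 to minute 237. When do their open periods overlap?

minute 27 to minute 58

First set merges to minute 26 to minute 58, minute 71 to minute 78, minute 172 to minute 188.
Second set merges to minute 27 to minute 65, minute 89 to minute 139, minute 212 to minute 237.
minute 26 to minute 58 overlaps B on minute 27 to minute 58.
minute 71 to minute 78 falls entirely outside B.
minute 172 to minute 188 falls entirely outside B.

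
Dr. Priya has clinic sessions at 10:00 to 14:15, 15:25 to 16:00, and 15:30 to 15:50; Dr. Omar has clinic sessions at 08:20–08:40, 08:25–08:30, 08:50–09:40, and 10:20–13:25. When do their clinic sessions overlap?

Merge the first list: 10:00–14:15, 15:25–16:00.
Merge the second list: 08:20–08:40, 08:50–09:40, 10:20–13:25.
10:00–14:15 meets the second set on 10:20–13:25.
15:25–16:00: no overlap with the second set.

10:20–13:25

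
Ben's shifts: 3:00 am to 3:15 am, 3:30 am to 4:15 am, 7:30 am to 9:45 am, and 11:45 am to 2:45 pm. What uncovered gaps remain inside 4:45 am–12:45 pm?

4:45 am–7:30 am, 9:45 am–11:45 am

The merged coverage is 3:00 am–3:15 am, 3:30 am–4:15 am, 7:30 am–9:45 am, 11:45 am–2:45 pm.
Gaps within 4:45 am–12:45 pm: 4:45 am–7:30 am, 9:45 am–11:45 am.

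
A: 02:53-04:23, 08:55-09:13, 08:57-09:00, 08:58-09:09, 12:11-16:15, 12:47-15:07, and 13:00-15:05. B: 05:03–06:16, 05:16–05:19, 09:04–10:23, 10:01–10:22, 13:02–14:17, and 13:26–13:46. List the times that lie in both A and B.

A, merged: 02:53-04:23, 08:55-09:13, 12:11-16:15.
B, merged: 05:03-06:16, 09:04-10:23, 13:02-14:17.
02:53-04:23 falls entirely outside B.
08:55-09:13 overlaps B on 09:04-09:13.
12:11-16:15 overlaps B on 13:02-14:17.

09:04-09:13, 13:02-14:17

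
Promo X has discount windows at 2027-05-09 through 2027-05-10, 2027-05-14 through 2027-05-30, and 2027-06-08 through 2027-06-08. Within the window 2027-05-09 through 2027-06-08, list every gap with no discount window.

Covered (merged): 2027-05-09 through 2027-05-10, 2027-05-14 through 2027-05-30, 2027-06-08 through 2027-06-08.
Complement within 2027-05-09 through 2027-06-08: 2027-05-11 through 2027-05-13, 2027-05-31 through 2027-06-07.

2027-05-11 through 2027-05-13, 2027-05-31 through 2027-06-07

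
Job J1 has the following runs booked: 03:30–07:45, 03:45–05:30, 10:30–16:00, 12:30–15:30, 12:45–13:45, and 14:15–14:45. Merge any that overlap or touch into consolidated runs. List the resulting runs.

03:30–07:45, 10:30–16:00

03:45–05:30 overlaps/touches 03:30–07:45 → extend to 03:30–07:45.
10:30–16:00 is disjoint → start new block.
12:30–15:30 overlaps/touches 10:30–16:00 → extend to 10:30–16:00.
12:45–13:45 overlaps/touches 10:30–16:00 → extend to 10:30–16:00.
14:15–14:45 overlaps/touches 10:30–16:00 → extend to 10:30–16:00.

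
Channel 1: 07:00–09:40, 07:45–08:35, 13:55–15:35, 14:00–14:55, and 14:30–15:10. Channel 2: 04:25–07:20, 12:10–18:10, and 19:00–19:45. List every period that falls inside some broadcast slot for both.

Merge the first list: 07:00–09:40, 13:55–15:35.
07:00–09:40 meets the second set on 07:00–07:20.
13:55–15:35 meets the second set on 13:55–15:35.

07:00–07:20, 13:55–15:35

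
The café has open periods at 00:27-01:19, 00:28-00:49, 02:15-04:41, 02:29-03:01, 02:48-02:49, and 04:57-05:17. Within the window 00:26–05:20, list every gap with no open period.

00:26-00:27, 01:19-02:15, 04:41-04:57, 05:17-05:20

Covered (merged): 00:27-01:19, 02:15-04:41, 04:57-05:17.
Uncovered inside 00:26-05:20: 00:26-00:27, 01:19-02:15, 04:41-04:57, 05:17-05:20.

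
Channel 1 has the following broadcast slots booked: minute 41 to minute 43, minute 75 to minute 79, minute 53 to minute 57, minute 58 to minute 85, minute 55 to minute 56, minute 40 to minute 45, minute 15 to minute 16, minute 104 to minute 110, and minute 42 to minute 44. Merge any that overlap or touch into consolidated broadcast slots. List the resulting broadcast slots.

Sort by start: minute 15 to minute 16, minute 40 to minute 45, minute 41 to minute 43, minute 42 to minute 44, minute 53 to minute 57, minute 55 to minute 56, minute 58 to minute 85, minute 75 to minute 79, minute 104 to minute 110.
minute 40 to minute 45 is disjoint → start new block.
minute 41 to minute 43 overlaps/touches minute 40 to minute 45 → extend to minute 40 to minute 45.
minute 42 to minute 44 overlaps/touches minute 40 to minute 45 → extend to minute 40 to minute 45.
minute 53 to minute 57 is disjoint → start new block.
minute 55 to minute 56 overlaps/touches minute 53 to minute 57 → extend to minute 53 to minute 57.
minute 58 to minute 85 is disjoint → start new block.
minute 75 to minute 79 overlaps/touches minute 58 to minute 85 → extend to minute 58 to minute 85.
minute 104 to minute 110 is disjoint → start new block.

minute 15 to minute 16, minute 40 to minute 45, minute 53 to minute 57, minute 58 to minute 85, minute 104 to minute 110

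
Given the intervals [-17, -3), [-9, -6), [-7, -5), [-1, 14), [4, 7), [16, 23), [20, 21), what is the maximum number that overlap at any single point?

Walk the sorted start/end points keeping a running depth.
The depth first hits 3 at -7.

3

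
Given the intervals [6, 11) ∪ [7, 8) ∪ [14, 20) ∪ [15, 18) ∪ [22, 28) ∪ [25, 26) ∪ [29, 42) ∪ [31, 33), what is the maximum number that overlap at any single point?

Sweep endpoints in order; track running count of active intervals.
Peak of 2 reached at 7.

2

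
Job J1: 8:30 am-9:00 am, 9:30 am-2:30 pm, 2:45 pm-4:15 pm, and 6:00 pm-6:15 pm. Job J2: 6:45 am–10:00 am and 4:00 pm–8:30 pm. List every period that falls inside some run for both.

8:30 am–9:00 am, 9:30 am–10:00 am, 4:00 pm–4:15 pm, 6:00 pm–6:15 pm

8:30 am–9:00 am overlaps B on 8:30 am–9:00 am.
9:30 am–2:30 pm overlaps B on 9:30 am–10:00 am.
2:45 pm–4:15 pm overlaps B on 4:00 pm–4:15 pm.
6:00 pm–6:15 pm overlaps B on 6:00 pm–6:15 pm.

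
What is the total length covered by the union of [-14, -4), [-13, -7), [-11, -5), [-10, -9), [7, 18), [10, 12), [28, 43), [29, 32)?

Merged: [-14, -4), [7, 18), [28, 43).
Lengths: 10 + 11 + 15 = 36.

36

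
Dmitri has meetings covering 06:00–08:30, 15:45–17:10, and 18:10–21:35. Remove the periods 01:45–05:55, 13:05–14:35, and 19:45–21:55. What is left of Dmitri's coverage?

06:00–08:30, 15:45–17:10, 18:10–19:45

06:00–08:30: nothing removed.
15:45–17:10: nothing removed.
18:10–21:35 \ B = 18:10–19:45.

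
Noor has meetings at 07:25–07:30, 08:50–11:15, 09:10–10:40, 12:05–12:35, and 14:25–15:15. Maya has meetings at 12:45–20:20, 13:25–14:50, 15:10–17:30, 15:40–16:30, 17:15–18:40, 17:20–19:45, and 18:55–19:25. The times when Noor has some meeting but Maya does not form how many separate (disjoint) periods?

3

Merge the first list: 07:25–07:30, 08:50–11:15, 12:05–12:35, 14:25–15:15.
Merge the second list: 12:45–20:20.
A \ B = 07:25–07:30, 08:50–11:15, 12:05–12:35.
That is 3 disjoint pieces.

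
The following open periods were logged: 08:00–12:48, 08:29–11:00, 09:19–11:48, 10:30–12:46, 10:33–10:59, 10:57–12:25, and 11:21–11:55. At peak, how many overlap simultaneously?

6

At 10:57, 6 of the intervals are simultaneously active.
No point has more.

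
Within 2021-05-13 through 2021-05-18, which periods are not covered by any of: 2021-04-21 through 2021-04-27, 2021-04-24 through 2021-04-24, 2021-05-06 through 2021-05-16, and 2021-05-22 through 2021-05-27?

Covered (merged): 2021-04-21 through 2021-04-27, 2021-05-06 through 2021-05-16, 2021-05-22 through 2021-05-27.
Gaps within 2021-05-13 through 2021-05-18: 2021-05-17 through 2021-05-18.

2021-05-17 through 2021-05-18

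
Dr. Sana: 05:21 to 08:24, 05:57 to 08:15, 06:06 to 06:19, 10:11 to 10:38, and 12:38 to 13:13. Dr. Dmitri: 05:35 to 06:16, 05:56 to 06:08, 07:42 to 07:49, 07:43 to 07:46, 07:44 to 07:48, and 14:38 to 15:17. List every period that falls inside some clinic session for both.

05:35–06:16, 07:42–07:49

First set merges to 05:21–08:24, 10:11–10:38, 12:38–13:13.
Second set merges to 05:35–06:16, 07:42–07:49, 14:38–15:17.
05:21–08:24 meets the second set on 05:35–06:16, 07:42–07:49.
10:11–10:38: no overlap with the second set.
12:38–13:13: no overlap with the second set.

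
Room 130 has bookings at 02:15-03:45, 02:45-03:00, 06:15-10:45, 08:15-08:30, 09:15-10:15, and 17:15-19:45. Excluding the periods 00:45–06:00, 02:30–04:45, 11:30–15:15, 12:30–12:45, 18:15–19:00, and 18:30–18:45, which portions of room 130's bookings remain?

06:15–10:45, 17:15–18:15, 19:00–19:45

Merge the first list: 02:15–03:45, 06:15–10:45, 17:15–19:45.
Merge the second list: 00:45–06:00, 11:30–15:15, 18:15–19:00.
02:15–03:45 lies entirely inside B → drops out.
06:15–10:45 is untouched.
17:15–19:45 with B removed leaves 17:15–18:15, 19:00–19:45.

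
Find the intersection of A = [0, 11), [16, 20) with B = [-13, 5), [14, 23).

[0, 5) ∪ [16, 20)

[0, 11) ∩ B → [0, 5).
[16, 20) ∩ B → [16, 20).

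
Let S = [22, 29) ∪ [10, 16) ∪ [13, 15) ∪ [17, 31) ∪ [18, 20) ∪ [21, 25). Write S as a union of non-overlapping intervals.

Sort by start: [10, 16), [13, 15), [17, 31), [18, 20), [21, 25), [22, 29).
[13, 15) overlaps/touches [10, 16) → extend to [10, 16).
[17, 31) is disjoint → start new block.
[18, 20) overlaps/touches [17, 31) → extend to [17, 31).
[21, 25) overlaps/touches [17, 31) → extend to [17, 31).
[22, 29) overlaps/touches [17, 31) → extend to [17, 31).

[10, 16) ∪ [17, 31)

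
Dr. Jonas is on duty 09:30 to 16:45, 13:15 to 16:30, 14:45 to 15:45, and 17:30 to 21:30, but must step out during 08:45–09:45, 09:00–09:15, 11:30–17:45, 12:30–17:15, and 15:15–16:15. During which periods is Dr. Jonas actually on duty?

09:45–11:30, 17:45–21:30

First set merges to 09:30–16:45, 17:30–21:30.
Second set merges to 08:45–09:45, 11:30–17:45.
09:30–16:45 minus B → 09:45–11:30.
17:30–21:30 minus B → 17:45–21:30.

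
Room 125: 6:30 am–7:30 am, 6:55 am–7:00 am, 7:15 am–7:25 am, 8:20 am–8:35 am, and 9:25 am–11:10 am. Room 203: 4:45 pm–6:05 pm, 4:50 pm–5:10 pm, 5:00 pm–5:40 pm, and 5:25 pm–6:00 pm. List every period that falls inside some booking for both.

Merge the first list: 6:30 am–7:30 am, 8:20 am–8:35 am, 9:25 am–11:10 am.
Merge the second list: 4:45 pm–6:05 pm.
6:30 am–7:30 am: no overlap with the second set.
8:20 am–8:35 am: no overlap with the second set.
9:25 am–11:10 am: no overlap with the second set.
No overlap.

none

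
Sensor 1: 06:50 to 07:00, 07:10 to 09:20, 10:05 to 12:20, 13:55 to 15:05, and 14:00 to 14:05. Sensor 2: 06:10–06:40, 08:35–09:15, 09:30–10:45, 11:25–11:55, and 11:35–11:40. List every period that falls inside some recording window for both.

08:35–09:15, 10:05–10:45, 11:25–11:55

First set merges to 06:50–07:00, 07:10–09:20, 10:05–12:20, 13:55–15:05.
Second set merges to 06:10–06:40, 08:35–09:15, 09:30–10:45, 11:25–11:55.
06:50–07:00 meets no B interval.
07:10–09:20 ∩ B → 08:35–09:15.
10:05–12:20 ∩ B → 10:05–10:45, 11:25–11:55.
13:55–15:05 meets no B interval.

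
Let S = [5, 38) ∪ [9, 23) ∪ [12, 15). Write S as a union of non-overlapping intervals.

[9, 23) overlaps/touches [5, 38) → extend to [5, 38).
[12, 15) overlaps/touches [5, 38) → extend to [5, 38).

[5, 38)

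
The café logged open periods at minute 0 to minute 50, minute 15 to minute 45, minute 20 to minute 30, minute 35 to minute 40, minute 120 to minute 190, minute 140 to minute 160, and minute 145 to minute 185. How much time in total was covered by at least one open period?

120 minutes

Merged: minute 0 to minute 50, minute 120 to minute 190.
Lengths: 50 minutes + 70 minutes = 120 minutes.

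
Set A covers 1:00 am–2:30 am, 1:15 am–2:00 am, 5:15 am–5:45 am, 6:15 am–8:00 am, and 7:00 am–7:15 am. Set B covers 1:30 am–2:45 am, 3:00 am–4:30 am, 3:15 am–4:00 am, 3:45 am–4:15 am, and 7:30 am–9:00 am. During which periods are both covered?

1:30 am–2:30 am, 7:30 am–8:00 am

A, merged: 1:00 am–2:30 am, 5:15 am–5:45 am, 6:15 am–8:00 am.
B, merged: 1:30 am–2:45 am, 3:00 am–4:30 am, 7:30 am–9:00 am.
1:00 am–2:30 am overlaps B on 1:30 am–2:30 am.
5:15 am–5:45 am falls entirely outside B.
6:15 am–8:00 am overlaps B on 7:30 am–8:00 am.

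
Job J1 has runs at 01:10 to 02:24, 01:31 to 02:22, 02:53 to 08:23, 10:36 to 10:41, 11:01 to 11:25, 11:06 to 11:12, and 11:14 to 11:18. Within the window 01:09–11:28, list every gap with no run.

The merged coverage is 01:10–02:24, 02:53–08:23, 10:36–10:41, 11:01–11:25.
Gaps within 01:09–11:28: 01:09–01:10, 02:24–02:53, 08:23–10:36, 10:41–11:01, 11:25–11:28.

01:09–01:10, 02:24–02:53, 08:23–10:36, 10:41–11:01, 11:25–11:28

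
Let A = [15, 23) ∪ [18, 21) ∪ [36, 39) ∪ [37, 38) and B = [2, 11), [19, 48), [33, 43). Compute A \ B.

Merge the first list: [15, 23), [36, 39).
Merge the second list: [2, 11), [19, 48).
[15, 23) \ B = [15, 19).
[36, 39): entirely removed.

[15, 19)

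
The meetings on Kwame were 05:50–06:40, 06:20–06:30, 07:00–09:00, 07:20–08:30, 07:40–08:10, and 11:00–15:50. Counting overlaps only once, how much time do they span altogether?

Merged: 05:50–06:40, 07:00–09:00, 11:00–15:50.
Lengths: 50 min + 2 h + 4 h 50 min = 7 h 40 min.

7 h 40 min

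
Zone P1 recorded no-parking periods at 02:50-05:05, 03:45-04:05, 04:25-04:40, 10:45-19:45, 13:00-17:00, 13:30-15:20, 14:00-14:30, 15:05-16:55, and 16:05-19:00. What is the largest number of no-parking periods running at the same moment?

At 14:00, 4 of the intervals are simultaneously active.
No point has more.

4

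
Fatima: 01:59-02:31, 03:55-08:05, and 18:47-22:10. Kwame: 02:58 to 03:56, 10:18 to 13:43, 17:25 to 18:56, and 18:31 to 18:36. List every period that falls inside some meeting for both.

03:55-03:56, 18:47-18:56

Second set merges to 02:58-03:56, 10:18-13:43, 17:25-18:56.
01:59-02:31: no overlap with the second set.
03:55-08:05 meets the second set on 03:55-03:56.
18:47-22:10 meets the second set on 18:47-18:56.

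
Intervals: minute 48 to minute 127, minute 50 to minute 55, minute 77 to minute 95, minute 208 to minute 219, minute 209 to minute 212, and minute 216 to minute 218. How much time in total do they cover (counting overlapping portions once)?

90 minutes

Merged: minute 48 to minute 127, minute 208 to minute 219.
Lengths: 79 minutes + 11 minutes = 90 minutes.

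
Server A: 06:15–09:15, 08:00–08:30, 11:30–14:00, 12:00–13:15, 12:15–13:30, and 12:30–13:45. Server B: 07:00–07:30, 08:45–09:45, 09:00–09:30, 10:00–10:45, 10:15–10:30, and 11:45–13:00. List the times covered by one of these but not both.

06:15-07:00, 07:30-08:45, 09:15-09:45, 10:00-10:45, 11:30-11:45, 13:00-14:00

First set merges to 06:15-09:15, 11:30-14:00.
Second set merges to 07:00-07:30, 08:45-09:45, 10:00-10:45, 11:45-13:00.
A but not B: 06:15-07:00, 07:30-08:45, 11:30-11:45, 13:00-14:00.
B but not A: 09:15-09:45, 10:00-10:45.
Combining gives A △ B.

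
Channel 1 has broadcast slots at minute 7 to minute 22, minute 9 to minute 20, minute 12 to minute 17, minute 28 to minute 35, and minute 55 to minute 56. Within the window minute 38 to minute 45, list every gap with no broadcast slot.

minute 38 to minute 45

After merging, the occupied span is minute 7 to minute 22, minute 28 to minute 35, minute 55 to minute 56.
Gaps within minute 38 to minute 45: minute 38 to minute 45.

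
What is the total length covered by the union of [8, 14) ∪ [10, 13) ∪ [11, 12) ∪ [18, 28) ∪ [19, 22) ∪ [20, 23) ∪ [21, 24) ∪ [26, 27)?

Merged: [8, 14), [18, 28).
Lengths: 6 + 10 = 16.

16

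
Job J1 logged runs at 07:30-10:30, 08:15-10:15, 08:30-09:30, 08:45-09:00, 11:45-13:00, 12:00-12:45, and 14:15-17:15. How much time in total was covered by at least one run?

7 h 15 min

Merged: 07:30–10:30, 11:45–13:00, 14:15–17:15.
Lengths: 3 h + 1 h 15 min + 3 h = 7 h 15 min.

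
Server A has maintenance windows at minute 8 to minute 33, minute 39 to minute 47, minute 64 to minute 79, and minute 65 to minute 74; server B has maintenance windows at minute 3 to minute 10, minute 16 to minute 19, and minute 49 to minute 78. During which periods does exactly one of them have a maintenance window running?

minute 3 to minute 8, minute 10 to minute 16, minute 19 to minute 33, minute 39 to minute 47, minute 49 to minute 64, minute 78 to minute 79

First set merges to minute 8 to minute 33, minute 39 to minute 47, minute 64 to minute 79.
A \ B = minute 10 to minute 16, minute 19 to minute 33, minute 39 to minute 47, minute 78 to minute 79.
B \ A = minute 3 to minute 8, minute 49 to minute 64.
Union of the two gives the symmetric difference.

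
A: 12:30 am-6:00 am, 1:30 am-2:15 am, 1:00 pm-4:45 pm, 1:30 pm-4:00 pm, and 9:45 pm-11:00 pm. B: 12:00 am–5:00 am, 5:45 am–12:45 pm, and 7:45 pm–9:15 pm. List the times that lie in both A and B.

12:30 am–5:00 am, 5:45 am–6:00 am

First set merges to 12:30 am–6:00 am, 1:00 pm–4:45 pm, 9:45 pm–11:00 pm.
12:30 am–6:00 am overlaps B on 12:30 am–5:00 am, 5:45 am–6:00 am.
1:00 pm–4:45 pm falls entirely outside B.
9:45 pm–11:00 pm falls entirely outside B.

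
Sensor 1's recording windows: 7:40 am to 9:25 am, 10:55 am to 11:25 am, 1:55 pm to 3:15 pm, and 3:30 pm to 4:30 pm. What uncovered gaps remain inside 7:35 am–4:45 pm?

The merged coverage is 7:40 am-9:25 am, 10:55 am-11:25 am, 1:55 pm-3:15 pm, 3:30 pm-4:30 pm.
Complement within 7:35 am-4:45 pm: 7:35 am-7:40 am, 9:25 am-10:55 am, 11:25 am-1:55 pm, 3:15 pm-3:30 pm, 4:30 pm-4:45 pm.

7:35 am-7:40 am, 9:25 am-10:55 am, 11:25 am-1:55 pm, 3:15 pm-3:30 pm, 4:30 pm-4:45 pm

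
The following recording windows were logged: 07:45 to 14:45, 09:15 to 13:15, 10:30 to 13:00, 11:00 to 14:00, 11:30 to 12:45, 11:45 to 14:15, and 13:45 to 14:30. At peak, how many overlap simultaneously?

6

Sweep endpoints in order; track running count of active intervals.
Peak of 6 reached at 11:45.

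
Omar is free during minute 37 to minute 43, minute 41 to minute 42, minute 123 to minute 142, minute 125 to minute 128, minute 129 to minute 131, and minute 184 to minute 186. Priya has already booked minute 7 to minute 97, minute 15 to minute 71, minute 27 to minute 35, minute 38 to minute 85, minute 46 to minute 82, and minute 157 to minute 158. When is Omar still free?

minute 123 to minute 142, minute 184 to minute 186

First set merges to minute 37 to minute 43, minute 123 to minute 142, minute 184 to minute 186.
Second set merges to minute 7 to minute 97, minute 157 to minute 158.
minute 37 to minute 43: fully covered by B → removed.
minute 123 to minute 142: no B overlap → unchanged.
minute 184 to minute 186: no B overlap → unchanged.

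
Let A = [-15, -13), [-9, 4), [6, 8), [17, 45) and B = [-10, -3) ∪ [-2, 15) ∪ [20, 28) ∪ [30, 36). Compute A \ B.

[-15, -13) ∪ [-3, -2) ∪ [17, 20) ∪ [28, 30) ∪ [36, 45)

[-15, -13): no B overlap → unchanged.
[-9, 4) minus B → [-3, -2).
[6, 8): fully covered by B → removed.
[17, 45) minus B → [17, 20), [28, 30), [36, 45).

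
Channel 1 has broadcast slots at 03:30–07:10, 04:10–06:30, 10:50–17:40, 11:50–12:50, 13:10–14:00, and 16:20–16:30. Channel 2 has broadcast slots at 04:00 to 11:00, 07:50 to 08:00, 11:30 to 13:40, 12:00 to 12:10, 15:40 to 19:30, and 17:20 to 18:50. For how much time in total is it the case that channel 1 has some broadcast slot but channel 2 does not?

First set merges to 03:30–07:10, 10:50–17:40.
Second set merges to 04:00–11:00, 11:30–13:40, 15:40–19:30.
A \ B = 03:30–04:00, 11:00–11:30, 13:40–15:40.
Total: 30 min + 30 min + 2 h = 3 h.

3 h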